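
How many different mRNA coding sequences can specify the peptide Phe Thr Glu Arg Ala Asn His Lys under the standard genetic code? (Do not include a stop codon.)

3072

Phe: 2 codons.
Thr: 4 codons.
Glu: 2 codons.
Arg: 6 codons.
Ala: 4 codons.
Asn: 2 codons.
His: 2 codons.
Lys: 2 codons.
2 × 4 × 2 × 6 × 4 × 2 × 2 × 2 = 3072.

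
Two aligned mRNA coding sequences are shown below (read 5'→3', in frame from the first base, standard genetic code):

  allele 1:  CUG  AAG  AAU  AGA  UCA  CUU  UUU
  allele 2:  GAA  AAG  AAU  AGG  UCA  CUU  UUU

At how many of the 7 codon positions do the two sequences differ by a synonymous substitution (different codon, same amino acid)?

1

Codon 1: CUG Leu / GAA Glu — nonsynonymous.
Codon 2: AAG Lys / AAG Lys — identical.
Codon 3: AAU Asn / AAU Asn — identical.
Codon 4: AGA Arg / AGG Arg — synonymous.
Codon 5: UCA Ser / UCA Ser — identical.
Codon 6: CUU Leu / CUU Leu — identical.
Codon 7: UUU Phe / UUU Phe — identical.
Synonymous differences: 1.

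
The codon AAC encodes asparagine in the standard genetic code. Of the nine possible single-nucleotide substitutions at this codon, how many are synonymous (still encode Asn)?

1

Position 1: none → 0 synonymous.
Position 2: none → 0 synonymous.
Position 3: AAU → 1 synonymous.
Total: 0 + 0 + 1 = 1.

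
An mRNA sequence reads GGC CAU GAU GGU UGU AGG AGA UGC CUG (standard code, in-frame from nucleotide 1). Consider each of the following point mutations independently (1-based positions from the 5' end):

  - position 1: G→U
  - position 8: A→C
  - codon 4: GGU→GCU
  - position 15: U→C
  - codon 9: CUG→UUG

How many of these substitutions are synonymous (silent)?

Codon 1: GGC (Gly) → UGC (Cys) — missense.
Codon 3: GAU (Asp) → GCU (Ala) — missense.
Codon 4: GGU (Gly) → GCU (Ala) — missense.
Codon 5: UGU (Cys) → UGC (Cys) — synonymous.
Codon 9: CUG (Leu) → UUG (Leu) — synonymous.
Synonymous: 2 of 5.

2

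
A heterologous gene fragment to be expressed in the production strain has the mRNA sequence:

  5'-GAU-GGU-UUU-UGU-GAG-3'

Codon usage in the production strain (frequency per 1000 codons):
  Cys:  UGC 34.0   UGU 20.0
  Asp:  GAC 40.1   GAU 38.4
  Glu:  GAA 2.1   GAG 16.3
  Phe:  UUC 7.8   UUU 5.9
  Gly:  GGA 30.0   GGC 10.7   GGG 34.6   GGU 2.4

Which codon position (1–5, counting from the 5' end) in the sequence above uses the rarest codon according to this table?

2

Codon 1 GAU (Asp): 38.4 per 1000.
Codon 2 GGU (Gly): 2.4 per 1000.
Codon 3 UUU (Phe): 5.9 per 1000.
Codon 4 UGU (Cys): 20.0 per 1000.
Codon 5 GAG (Glu): 16.3 per 1000.
Lowest frequency is 2.4 at codon 2.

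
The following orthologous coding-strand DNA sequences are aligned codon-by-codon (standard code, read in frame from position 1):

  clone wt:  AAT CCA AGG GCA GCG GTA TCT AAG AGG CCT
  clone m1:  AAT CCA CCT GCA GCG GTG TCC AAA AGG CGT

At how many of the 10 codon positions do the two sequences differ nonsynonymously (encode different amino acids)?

Codon 1: AAT Asn / AAT Asn — identical.
Codon 2: CCA Pro / CCA Pro — identical.
Codon 3: AGG Arg / CCT Pro — nonsynonymous.
Codon 4: GCA Ala / GCA Ala — identical.
Codon 5: GCG Ala / GCG Ala — identical.
Codon 6: GTA Val / GTG Val — synonymous.
Codon 7: TCT Ser / TCC Ser — synonymous.
Codon 8: AAG Lys / AAA Lys — synonymous.
Codon 9: AGG Arg / AGG Arg — identical.
Codon 10: CCT Pro / CGT Arg — nonsynonymous.
Nonsynonymous differences: 2.

2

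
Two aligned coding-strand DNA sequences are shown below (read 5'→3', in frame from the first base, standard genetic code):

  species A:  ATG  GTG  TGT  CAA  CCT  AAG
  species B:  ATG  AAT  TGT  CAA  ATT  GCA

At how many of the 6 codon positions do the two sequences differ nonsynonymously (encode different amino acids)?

3

Codon 1: ATG Met / ATG Met — identical.
Codon 2: GTG Val / AAT Asn — nonsynonymous.
Codon 3: TGT Cys / TGT Cys — identical.
Codon 4: CAA Gln / CAA Gln — identical.
Codon 5: CCT Pro / ATT Ile — nonsynonymous.
Codon 6: AAG Lys / GCA Ala — nonsynonymous.
Nonsynonymous differences: 3.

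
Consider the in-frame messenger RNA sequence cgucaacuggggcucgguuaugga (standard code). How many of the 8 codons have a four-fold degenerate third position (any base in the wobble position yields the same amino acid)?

Codon 1 CGU (Arg): third position 4-fold.
Codon 2 CAA (Gln): third position 2-fold.
Codon 3 CUG (Leu): third position 4-fold.
Codon 4 GGG (Gly): third position 4-fold.
Codon 5 CUC (Leu): third position 4-fold.
Codon 6 GGU (Gly): third position 4-fold.
Codon 7 UAU (Tyr): third position 2-fold.
Codon 8 GGA (Gly): third position 4-fold.
Four-fold degenerate third positions: 6.

6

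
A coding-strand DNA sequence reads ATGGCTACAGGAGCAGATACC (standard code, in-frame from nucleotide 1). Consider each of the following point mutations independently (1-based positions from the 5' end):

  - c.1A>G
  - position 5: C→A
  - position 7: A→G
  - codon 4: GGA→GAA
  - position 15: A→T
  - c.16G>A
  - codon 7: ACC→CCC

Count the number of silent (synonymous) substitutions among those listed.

1

Codon 1: ATG (Met) → GTG (Val) — missense.
Codon 2: GCT (Ala) → GAT (Asp) — missense.
Codon 3: ACA (Thr) → GCA (Ala) — missense.
Codon 4: GGA (Gly) → GAA (Glu) — missense.
Codon 5: GCA (Ala) → GCT (Ala) — synonymous.
Codon 6: GAT (Asp) → AAT (Asn) — missense.
Codon 7: ACC (Thr) → CCC (Pro) — missense.
Synonymous: 1 of 7.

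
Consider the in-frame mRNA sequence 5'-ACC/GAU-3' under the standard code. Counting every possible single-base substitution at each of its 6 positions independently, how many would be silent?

Codon 1 (ACC, Thr): 3 synonymous substitutions.
Codon 2 (GAU, Asp): 1 synonymous substitution.
Total: 3 + 1 = 4.

4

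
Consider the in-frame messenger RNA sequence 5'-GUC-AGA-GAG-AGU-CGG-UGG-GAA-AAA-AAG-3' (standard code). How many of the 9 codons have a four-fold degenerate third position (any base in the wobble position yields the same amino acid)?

2

Codon 1 GUC (Val): third position 4-fold.
Codon 2 AGA (Arg): third position 2-fold.
Codon 3 GAG (Glu): third position 2-fold.
Codon 4 AGU (Ser): third position 2-fold.
Codon 5 CGG (Arg): third position 4-fold.
Codon 6 UGG (Trp): third position 1-fold.
Codon 7 GAA (Glu): third position 2-fold.
Codon 8 AAA (Lys): third position 2-fold.
Codon 9 AAG (Lys): third position 2-fold.
Four-fold degenerate third positions: 2.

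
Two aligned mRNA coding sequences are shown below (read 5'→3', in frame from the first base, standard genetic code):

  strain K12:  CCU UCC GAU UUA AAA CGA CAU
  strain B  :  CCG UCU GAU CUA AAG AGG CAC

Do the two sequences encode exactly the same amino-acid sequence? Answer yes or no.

yes

Codon 1: CCU Pro / CCG Pro — synonymous.
Codon 2: UCC Ser / UCU Ser — synonymous.
Codon 3: GAU Asp / GAU Asp — identical.
Codon 4: UUA Leu / CUA Leu — synonymous.
Codon 5: AAA Lys / AAG Lys — synonymous.
Codon 6: CGA Arg / AGG Arg — synonymous.
Codon 7: CAU His / CAC His — synonymous.
Nonsynonymous differences: 0 → same protein.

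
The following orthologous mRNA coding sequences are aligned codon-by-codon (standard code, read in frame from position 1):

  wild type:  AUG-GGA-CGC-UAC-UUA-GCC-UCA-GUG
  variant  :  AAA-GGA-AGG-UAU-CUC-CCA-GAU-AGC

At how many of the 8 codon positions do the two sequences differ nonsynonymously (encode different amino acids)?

Codon 1: AUG Met / AAA Lys — nonsynonymous.
Codon 2: GGA Gly / GGA Gly — identical.
Codon 3: CGC Arg / AGG Arg — synonymous.
Codon 4: UAC Tyr / UAU Tyr — synonymous.
Codon 5: UUA Leu / CUC Leu — synonymous.
Codon 6: GCC Ala / CCA Pro — nonsynonymous.
Codon 7: UCA Ser / GAU Asp — nonsynonymous.
Codon 8: GUG Val / AGC Ser — nonsynonymous.
Nonsynonymous differences: 4.

4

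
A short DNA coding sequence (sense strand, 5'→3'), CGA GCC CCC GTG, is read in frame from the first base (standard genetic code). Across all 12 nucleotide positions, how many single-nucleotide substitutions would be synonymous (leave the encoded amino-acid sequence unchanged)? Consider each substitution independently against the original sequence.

Codon 1 (CGA, Arg): 4 synonymous substitutions.
Codon 2 (GCC, Ala): 3 synonymous substitutions.
Codon 3 (CCC, Pro): 3 synonymous substitutions.
Codon 4 (GTG, Val): 3 synonymous substitutions.
Total: 4 + 3 + 3 + 3 = 13.

13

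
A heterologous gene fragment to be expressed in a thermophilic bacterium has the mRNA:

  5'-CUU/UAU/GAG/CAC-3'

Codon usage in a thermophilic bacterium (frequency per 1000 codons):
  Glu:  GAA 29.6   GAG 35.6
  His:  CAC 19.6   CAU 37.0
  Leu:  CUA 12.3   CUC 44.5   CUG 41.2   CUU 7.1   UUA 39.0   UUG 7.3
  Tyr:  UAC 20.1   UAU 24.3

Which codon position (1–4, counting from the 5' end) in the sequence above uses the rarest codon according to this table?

Codon 1 CUU (Leu): 7.1 per 1000.
Codon 2 UAU (Tyr): 24.3 per 1000.
Codon 3 GAG (Glu): 35.6 per 1000.
Codon 4 CAC (His): 19.6 per 1000.
Lowest frequency is 7.1 at codon 1.

1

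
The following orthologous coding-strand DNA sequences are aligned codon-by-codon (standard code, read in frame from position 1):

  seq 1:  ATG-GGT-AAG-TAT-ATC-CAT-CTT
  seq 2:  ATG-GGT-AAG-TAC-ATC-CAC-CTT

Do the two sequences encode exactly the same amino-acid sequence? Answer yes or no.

yes

Codon 1: ATG Met / ATG Met — identical.
Codon 2: GGT Gly / GGT Gly — identical.
Codon 3: AAG Lys / AAG Lys — identical.
Codon 4: TAT Tyr / TAC Tyr — synonymous.
Codon 5: ATC Ile / ATC Ile — identical.
Codon 6: CAT His / CAC His — synonymous.
Codon 7: CTT Leu / CTT Leu — identical.
Nonsynonymous differences: 0 → same protein.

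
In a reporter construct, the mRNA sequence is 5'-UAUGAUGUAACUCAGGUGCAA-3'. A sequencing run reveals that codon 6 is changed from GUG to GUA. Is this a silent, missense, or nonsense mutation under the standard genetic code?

Position 18 falls in codon 6: GUG → Val.
After the substitution the codon is GUA → Val.
Both encode Val, so the change is synonymous.

silent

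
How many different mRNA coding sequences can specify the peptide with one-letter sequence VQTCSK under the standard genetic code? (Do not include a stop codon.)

768

Val: 4 codons.
Gln: 2 codons.
Thr: 4 codons.
Cys: 2 codons.
Ser: 6 codons.
Lys: 2 codons.
4 × 2 × 4 × 2 × 6 × 2 = 768.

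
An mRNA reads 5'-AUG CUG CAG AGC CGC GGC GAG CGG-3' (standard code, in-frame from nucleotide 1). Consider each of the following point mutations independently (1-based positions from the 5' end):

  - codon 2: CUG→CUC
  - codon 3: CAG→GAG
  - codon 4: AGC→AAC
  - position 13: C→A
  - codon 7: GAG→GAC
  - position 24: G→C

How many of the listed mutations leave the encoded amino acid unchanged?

2

Codon 2: CUG (Leu) → CUC (Leu) — synonymous.
Codon 3: CAG (Gln) → GAG (Glu) — missense.
Codon 4: AGC (Ser) → AAC (Asn) — missense.
Codon 5: CGC (Arg) → AGC (Ser) — missense.
Codon 7: GAG (Glu) → GAC (Asp) — missense.
Codon 8: CGG (Arg) → CGC (Arg) — synonymous.
Synonymous: 2 of 6.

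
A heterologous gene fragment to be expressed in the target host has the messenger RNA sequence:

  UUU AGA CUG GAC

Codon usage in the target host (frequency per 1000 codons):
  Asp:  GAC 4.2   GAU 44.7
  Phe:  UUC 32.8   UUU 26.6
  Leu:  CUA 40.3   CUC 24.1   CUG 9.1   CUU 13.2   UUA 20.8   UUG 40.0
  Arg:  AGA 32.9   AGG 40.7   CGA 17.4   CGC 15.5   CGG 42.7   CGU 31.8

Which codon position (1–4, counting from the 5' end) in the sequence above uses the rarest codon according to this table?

4

Codon 1 UUU (Phe): 26.6 per 1000.
Codon 2 AGA (Arg): 32.9 per 1000.
Codon 3 CUG (Leu): 9.1 per 1000.
Codon 4 GAC (Asp): 4.2 per 1000.
Lowest frequency is 4.2 at codon 4.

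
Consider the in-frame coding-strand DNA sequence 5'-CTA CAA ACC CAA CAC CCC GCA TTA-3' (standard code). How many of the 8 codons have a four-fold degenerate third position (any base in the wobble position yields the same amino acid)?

4

Codon 1 CTA (Leu): third position 4-fold.
Codon 2 CAA (Gln): third position 2-fold.
Codon 3 ACC (Thr): third position 4-fold.
Codon 4 CAA (Gln): third position 2-fold.
Codon 5 CAC (His): third position 2-fold.
Codon 6 CCC (Pro): third position 4-fold.
Codon 7 GCA (Ala): third position 4-fold.
Codon 8 TTA (Leu): third position 2-fold.
Four-fold degenerate third positions: 4.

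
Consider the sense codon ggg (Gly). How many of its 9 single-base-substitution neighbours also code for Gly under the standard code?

3

Position 1: none → 0 synonymous.
Position 2: none → 0 synonymous.
Position 3: GGU, GGC, GGA → 3 synonymous.
Total: 0 + 0 + 3 = 3.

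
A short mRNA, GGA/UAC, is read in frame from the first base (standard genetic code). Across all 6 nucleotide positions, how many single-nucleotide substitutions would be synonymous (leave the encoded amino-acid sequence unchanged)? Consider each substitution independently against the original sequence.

4

Codon 1 (GGA, Gly): 3 synonymous substitutions.
Codon 2 (UAC, Tyr): 1 synonymous substitution.
Total: 3 + 1 = 4.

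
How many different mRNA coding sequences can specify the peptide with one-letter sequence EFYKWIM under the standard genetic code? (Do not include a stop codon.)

Glu: 2 codons.
Phe: 2 codons.
Tyr: 2 codons.
Lys: 2 codons.
Trp: 1 codon.
Ile: 3 codons.
Met: 1 codon.
2 × 2 × 2 × 2 × 1 × 3 × 1 = 48.

48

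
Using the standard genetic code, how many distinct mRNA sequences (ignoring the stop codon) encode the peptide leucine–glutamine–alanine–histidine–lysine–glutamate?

Leu: 6 codons.
Gln: 2 codons.
Ala: 4 codons.
His: 2 codons.
Lys: 2 codons.
Glu: 2 codons.
6 × 2 × 4 × 2 × 2 × 2 = 384.

384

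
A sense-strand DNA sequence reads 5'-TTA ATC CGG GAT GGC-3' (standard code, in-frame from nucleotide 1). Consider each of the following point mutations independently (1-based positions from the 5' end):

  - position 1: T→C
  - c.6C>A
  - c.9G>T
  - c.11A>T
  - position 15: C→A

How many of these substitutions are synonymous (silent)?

4

Codon 1: TTA (Leu) → CTA (Leu) — synonymous.
Codon 2: ATC (Ile) → ATA (Ile) — synonymous.
Codon 3: CGG (Arg) → CGT (Arg) — synonymous.
Codon 4: GAT (Asp) → GTT (Val) — missense.
Codon 5: GGC (Gly) → GGA (Gly) — synonymous.
Synonymous: 4 of 5.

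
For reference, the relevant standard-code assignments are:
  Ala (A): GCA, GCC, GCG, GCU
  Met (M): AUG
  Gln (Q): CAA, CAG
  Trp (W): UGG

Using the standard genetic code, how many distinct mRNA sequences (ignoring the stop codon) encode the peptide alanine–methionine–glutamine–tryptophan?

Ala: 4 codons.
Met: 1 codon.
Gln: 2 codons.
Trp: 1 codon.
4 × 1 × 2 × 1 = 8.

8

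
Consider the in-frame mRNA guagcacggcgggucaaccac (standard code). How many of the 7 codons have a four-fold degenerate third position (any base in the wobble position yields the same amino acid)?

5

Codon 1 GUA (Val): third position 4-fold.
Codon 2 GCA (Ala): third position 4-fold.
Codon 3 CGG (Arg): third position 4-fold.
Codon 4 CGG (Arg): third position 4-fold.
Codon 5 GUC (Val): third position 4-fold.
Codon 6 AAC (Asn): third position 2-fold.
Codon 7 CAC (His): third position 2-fold.
Four-fold degenerate third positions: 5.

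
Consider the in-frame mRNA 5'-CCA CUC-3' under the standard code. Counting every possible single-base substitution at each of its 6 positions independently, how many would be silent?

6

Codon 1 (CCA, Pro): 3 synonymous substitutions.
Codon 2 (CUC, Leu): 3 synonymous substitutions.
Total: 3 + 3 = 6.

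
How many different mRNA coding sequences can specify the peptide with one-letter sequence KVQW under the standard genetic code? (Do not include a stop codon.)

16

Lys: 2 codons.
Val: 4 codons.
Gln: 2 codons.
Trp: 1 codon.
2 × 4 × 2 × 1 = 16.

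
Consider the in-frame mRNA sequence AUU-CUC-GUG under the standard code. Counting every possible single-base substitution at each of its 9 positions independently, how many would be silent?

Codon 1 (AUU, Ile): 2 synonymous substitutions.
Codon 2 (CUC, Leu): 3 synonymous substitutions.
Codon 3 (GUG, Val): 3 synonymous substitutions.
Total: 2 + 3 + 3 = 8.

8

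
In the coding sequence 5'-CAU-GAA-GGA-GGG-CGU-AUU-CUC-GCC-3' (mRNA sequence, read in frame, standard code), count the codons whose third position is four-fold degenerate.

5

Codon 1 CAU (His): third position 2-fold.
Codon 2 GAA (Glu): third position 2-fold.
Codon 3 GGA (Gly): third position 4-fold.
Codon 4 GGG (Gly): third position 4-fold.
Codon 5 CGU (Arg): third position 4-fold.
Codon 6 AUU (Ile): third position 3-fold.
Codon 7 CUC (Leu): third position 4-fold.
Codon 8 GCC (Ala): third position 4-fold.
Four-fold degenerate third positions: 5.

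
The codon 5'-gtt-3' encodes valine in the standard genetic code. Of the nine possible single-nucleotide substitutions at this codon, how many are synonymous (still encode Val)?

Position 1: none → 0 synonymous.
Position 2: none → 0 synonymous.
Position 3: GTC, GTA, GTG → 3 synonymous.
Total: 0 + 0 + 3 = 3.

3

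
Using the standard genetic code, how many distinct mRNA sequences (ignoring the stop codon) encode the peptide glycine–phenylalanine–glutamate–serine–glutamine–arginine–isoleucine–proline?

13824

Gly: 4 codons.
Phe: 2 codons.
Glu: 2 codons.
Ser: 6 codons.
Gln: 2 codons.
Arg: 6 codons.
Ile: 3 codons.
Pro: 4 codons.
4 × 2 × 2 × 6 × 2 × 6 × 3 × 4 = 13824.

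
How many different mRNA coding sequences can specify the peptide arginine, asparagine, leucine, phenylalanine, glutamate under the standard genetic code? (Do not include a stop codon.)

288

Arg: 6 codons.
Asn: 2 codons.
Leu: 6 codons.
Phe: 2 codons.
Glu: 2 codons.
6 × 2 × 6 × 2 × 2 = 288.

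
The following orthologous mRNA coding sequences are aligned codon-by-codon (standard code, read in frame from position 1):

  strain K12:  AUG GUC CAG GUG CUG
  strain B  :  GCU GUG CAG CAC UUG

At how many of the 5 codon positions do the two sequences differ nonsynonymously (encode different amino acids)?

2

Codon 1: AUG Met / GCU Ala — nonsynonymous.
Codon 2: GUC Val / GUG Val — synonymous.
Codon 3: CAG Gln / CAG Gln — identical.
Codon 4: GUG Val / CAC His — nonsynonymous.
Codon 5: CUG Leu / UUG Leu — synonymous.
Nonsynonymous differences: 2.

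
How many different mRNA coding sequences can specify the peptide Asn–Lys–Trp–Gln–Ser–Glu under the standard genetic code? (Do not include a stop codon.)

Asn: 2 codons.
Lys: 2 codons.
Trp: 1 codon.
Gln: 2 codons.
Ser: 6 codons.
Glu: 2 codons.
2 × 2 × 1 × 2 × 6 × 2 = 96.

96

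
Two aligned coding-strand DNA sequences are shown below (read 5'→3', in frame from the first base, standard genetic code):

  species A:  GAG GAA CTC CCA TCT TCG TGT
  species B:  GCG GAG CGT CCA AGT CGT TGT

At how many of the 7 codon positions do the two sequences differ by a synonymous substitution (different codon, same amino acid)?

Codon 1: GAG Glu / GCG Ala — nonsynonymous.
Codon 2: GAA Glu / GAG Glu — synonymous.
Codon 3: CTC Leu / CGT Arg — nonsynonymous.
Codon 4: CCA Pro / CCA Pro — identical.
Codon 5: TCT Ser / AGT Ser — synonymous.
Codon 6: TCG Ser / CGT Arg — nonsynonymous.
Codon 7: TGT Cys / TGT Cys — identical.
Synonymous differences: 2.

2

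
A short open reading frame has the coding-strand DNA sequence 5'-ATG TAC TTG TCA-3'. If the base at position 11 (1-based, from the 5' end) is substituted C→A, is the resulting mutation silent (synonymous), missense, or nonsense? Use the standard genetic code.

Position 11 falls in codon 4: TCA → Ser.
After the substitution the codon is TAA → Stop.
The new codon is a stop codon, so this is a nonsense mutation.

nonsense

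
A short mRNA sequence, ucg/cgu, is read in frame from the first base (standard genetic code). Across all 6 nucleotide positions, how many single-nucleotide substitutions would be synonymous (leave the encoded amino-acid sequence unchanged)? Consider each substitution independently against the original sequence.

6

Codon 1 (UCG, Ser): 3 synonymous substitutions.
Codon 2 (CGU, Arg): 3 synonymous substitutions.
Total: 3 + 3 = 6.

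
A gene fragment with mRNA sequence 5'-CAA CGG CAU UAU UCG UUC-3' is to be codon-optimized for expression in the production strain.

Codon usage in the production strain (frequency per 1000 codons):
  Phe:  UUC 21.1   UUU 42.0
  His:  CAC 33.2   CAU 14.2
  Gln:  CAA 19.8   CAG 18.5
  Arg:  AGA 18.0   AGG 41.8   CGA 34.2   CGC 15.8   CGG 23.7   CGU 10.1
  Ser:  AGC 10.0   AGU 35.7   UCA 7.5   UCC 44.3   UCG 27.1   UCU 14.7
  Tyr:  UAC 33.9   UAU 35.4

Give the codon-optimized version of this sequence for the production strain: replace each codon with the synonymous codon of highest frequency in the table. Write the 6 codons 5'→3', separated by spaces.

CAA AGG CAC UAU UCC UUU

Codon 1 (Gln): best is CAA at 19.8.
Codon 2 (Arg): best is AGG at 41.8.
Codon 3 (His): best is CAC at 33.2.
Codon 4 (Tyr): best is UAU at 35.4.
Codon 5 (Ser): best is UCC at 44.3.
Codon 6 (Phe): best is UUU at 42.0.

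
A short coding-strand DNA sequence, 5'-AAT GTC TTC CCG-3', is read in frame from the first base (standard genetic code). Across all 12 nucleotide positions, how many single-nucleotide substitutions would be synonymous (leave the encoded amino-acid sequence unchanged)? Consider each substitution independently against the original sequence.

8

Codon 1 (AAT, Asn): 1 synonymous substitution.
Codon 2 (GTC, Val): 3 synonymous substitutions.
Codon 3 (TTC, Phe): 1 synonymous substitution.
Codon 4 (CCG, Pro): 3 synonymous substitutions.
Total: 1 + 3 + 1 + 3 = 8.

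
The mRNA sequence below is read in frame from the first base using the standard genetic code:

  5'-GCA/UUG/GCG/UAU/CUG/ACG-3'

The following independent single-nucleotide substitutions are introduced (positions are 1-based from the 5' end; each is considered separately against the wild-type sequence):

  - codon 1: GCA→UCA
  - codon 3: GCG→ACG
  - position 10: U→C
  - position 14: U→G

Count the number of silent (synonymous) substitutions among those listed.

Codon 1: GCA (Ala) → UCA (Ser) — missense.
Codon 3: GCG (Ala) → ACG (Thr) — missense.
Codon 4: UAU (Tyr) → CAU (His) — missense.
Codon 5: CUG (Leu) → CGG (Arg) — missense.
Synonymous: 0 of 4.

0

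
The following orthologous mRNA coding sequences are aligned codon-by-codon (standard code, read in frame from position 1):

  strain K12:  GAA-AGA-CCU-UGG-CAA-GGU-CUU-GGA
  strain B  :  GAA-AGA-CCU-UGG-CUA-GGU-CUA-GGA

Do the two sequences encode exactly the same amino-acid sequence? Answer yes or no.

no

Codon 1: GAA Glu / GAA Glu — identical.
Codon 2: AGA Arg / AGA Arg — identical.
Codon 3: CCU Pro / CCU Pro — identical.
Codon 4: UGG Trp / UGG Trp — identical.
Codon 5: CAA Gln / CUA Leu — nonsynonymous.
Codon 6: GGU Gly / GGU Gly — identical.
Codon 7: CUU Leu / CUA Leu — synonymous.
Codon 8: GGA Gly / GGA Gly — identical.
Nonsynonymous differences: 1 → different protein.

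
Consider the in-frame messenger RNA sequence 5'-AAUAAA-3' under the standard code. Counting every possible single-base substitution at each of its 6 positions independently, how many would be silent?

Codon 1 (AAU, Asn): 1 synonymous substitution.
Codon 2 (AAA, Lys): 1 synonymous substitution.
Total: 1 + 1 = 2.

2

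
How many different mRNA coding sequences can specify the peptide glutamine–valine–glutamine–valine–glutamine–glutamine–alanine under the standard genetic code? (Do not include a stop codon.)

1024

Gln: 2 codons.
Val: 4 codons.
Gln: 2 codons.
Val: 4 codons.
Gln: 2 codons.
Gln: 2 codons.
Ala: 4 codons.
2 × 4 × 2 × 4 × 2 × 2 × 4 = 1024.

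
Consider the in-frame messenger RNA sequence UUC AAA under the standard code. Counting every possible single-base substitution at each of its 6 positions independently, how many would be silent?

2

Codon 1 (UUC, Phe): 1 synonymous substitution.
Codon 2 (AAA, Lys): 1 synonymous substitution.
Total: 1 + 1 = 2.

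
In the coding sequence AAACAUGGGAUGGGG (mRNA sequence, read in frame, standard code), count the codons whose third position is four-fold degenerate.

Codon 1 AAA (Lys): third position 2-fold.
Codon 2 CAU (His): third position 2-fold.
Codon 3 GGG (Gly): third position 4-fold.
Codon 4 AUG (Met): third position 1-fold.
Codon 5 GGG (Gly): third position 4-fold.
Four-fold degenerate third positions: 2.

2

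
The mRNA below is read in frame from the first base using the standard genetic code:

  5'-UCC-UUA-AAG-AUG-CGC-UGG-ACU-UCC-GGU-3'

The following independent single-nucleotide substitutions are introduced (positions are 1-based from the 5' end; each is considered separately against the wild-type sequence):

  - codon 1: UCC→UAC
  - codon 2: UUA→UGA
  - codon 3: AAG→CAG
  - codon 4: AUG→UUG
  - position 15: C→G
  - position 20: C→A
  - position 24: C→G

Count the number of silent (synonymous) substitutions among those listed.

2

Codon 1: UCC (Ser) → UAC (Tyr) — missense.
Codon 2: UUA (Leu) → UGA (Stop) — nonsense.
Codon 3: AAG (Lys) → CAG (Gln) — missense.
Codon 4: AUG (Met) → UUG (Leu) — missense.
Codon 5: CGC (Arg) → CGG (Arg) — synonymous.
Codon 7: ACU (Thr) → AAU (Asn) — missense.
Codon 8: UCC (Ser) → UCG (Ser) — synonymous.
Synonymous: 2 of 7.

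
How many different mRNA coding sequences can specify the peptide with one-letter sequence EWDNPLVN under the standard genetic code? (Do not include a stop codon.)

1536

Glu: 2 codons.
Trp: 1 codon.
Asp: 2 codons.
Asn: 2 codons.
Pro: 4 codons.
Leu: 6 codons.
Val: 4 codons.
Asn: 2 codons.
2 × 1 × 2 × 2 × 4 × 6 × 4 × 2 = 1536.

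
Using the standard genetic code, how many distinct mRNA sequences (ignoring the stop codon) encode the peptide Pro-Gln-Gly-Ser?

Pro: 4 codons.
Gln: 2 codons.
Gly: 4 codons.
Ser: 6 codons.
4 × 2 × 4 × 6 = 192.

192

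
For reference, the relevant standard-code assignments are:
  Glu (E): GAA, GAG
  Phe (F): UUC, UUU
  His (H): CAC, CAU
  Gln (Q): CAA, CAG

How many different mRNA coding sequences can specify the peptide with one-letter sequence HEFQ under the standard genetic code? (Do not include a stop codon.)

His: 2 codons.
Glu: 2 codons.
Phe: 2 codons.
Gln: 2 codons.
2 × 2 × 2 × 2 = 16.

16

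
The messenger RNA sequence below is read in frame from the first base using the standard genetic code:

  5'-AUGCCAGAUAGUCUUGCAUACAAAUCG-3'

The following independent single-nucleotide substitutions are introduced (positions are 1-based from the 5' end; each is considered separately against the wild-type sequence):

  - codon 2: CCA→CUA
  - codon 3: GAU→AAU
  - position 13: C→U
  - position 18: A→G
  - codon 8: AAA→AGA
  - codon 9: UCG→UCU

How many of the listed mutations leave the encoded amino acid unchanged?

2

Codon 2: CCA (Pro) → CUA (Leu) — missense.
Codon 3: GAU (Asp) → AAU (Asn) — missense.
Codon 5: CUU (Leu) → UUU (Phe) — missense.
Codon 6: GCA (Ala) → GCG (Ala) — synonymous.
Codon 8: AAA (Lys) → AGA (Arg) — missense.
Codon 9: UCG (Ser) → UCU (Ser) — synonymous.
Synonymous: 2 of 6.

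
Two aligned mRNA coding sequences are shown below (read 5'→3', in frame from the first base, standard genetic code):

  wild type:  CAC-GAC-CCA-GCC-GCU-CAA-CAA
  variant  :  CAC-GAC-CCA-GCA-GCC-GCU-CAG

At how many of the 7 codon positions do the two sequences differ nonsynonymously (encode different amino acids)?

Codon 1: CAC His / CAC His — identical.
Codon 2: GAC Asp / GAC Asp — identical.
Codon 3: CCA Pro / CCA Pro — identical.
Codon 4: GCC Ala / GCA Ala — synonymous.
Codon 5: GCU Ala / GCC Ala — synonymous.
Codon 6: CAA Gln / GCU Ala — nonsynonymous.
Codon 7: CAA Gln / CAG Gln — synonymous.
Nonsynonymous differences: 1.

1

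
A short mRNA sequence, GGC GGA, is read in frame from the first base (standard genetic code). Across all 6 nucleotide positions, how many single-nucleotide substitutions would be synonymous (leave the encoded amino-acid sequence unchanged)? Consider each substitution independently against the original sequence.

Codon 1 (GGC, Gly): 3 synonymous substitutions.
Codon 2 (GGA, Gly): 3 synonymous substitutions.
Total: 3 + 3 = 6.

6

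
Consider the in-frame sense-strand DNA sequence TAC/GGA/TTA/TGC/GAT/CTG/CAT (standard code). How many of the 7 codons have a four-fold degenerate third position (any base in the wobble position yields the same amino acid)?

Codon 1 TAC (Tyr): third position 2-fold.
Codon 2 GGA (Gly): third position 4-fold.
Codon 3 TTA (Leu): third position 2-fold.
Codon 4 TGC (Cys): third position 2-fold.
Codon 5 GAT (Asp): third position 2-fold.
Codon 6 CTG (Leu): third position 4-fold.
Codon 7 CAT (His): third position 2-fold.
Four-fold degenerate third positions: 2.

2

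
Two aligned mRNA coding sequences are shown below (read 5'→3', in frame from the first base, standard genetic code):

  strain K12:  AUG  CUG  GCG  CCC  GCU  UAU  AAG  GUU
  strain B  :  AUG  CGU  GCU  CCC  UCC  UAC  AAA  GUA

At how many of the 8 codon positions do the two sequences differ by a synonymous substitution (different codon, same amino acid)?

Codon 1: AUG Met / AUG Met — identical.
Codon 2: CUG Leu / CGU Arg — nonsynonymous.
Codon 3: GCG Ala / GCU Ala — synonymous.
Codon 4: CCC Pro / CCC Pro — identical.
Codon 5: GCU Ala / UCC Ser — nonsynonymous.
Codon 6: UAU Tyr / UAC Tyr — synonymous.
Codon 7: AAG Lys / AAA Lys — synonymous.
Codon 8: GUU Val / GUA Val — synonymous.
Synonymous differences: 4.

4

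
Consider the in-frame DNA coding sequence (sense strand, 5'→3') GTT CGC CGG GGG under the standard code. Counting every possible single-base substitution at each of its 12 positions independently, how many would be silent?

Codon 1 (GTT, Val): 3 synonymous substitutions.
Codon 2 (CGC, Arg): 3 synonymous substitutions.
Codon 3 (CGG, Arg): 4 synonymous substitutions.
Codon 4 (GGG, Gly): 3 synonymous substitutions.
Total: 3 + 3 + 4 + 3 = 13.

13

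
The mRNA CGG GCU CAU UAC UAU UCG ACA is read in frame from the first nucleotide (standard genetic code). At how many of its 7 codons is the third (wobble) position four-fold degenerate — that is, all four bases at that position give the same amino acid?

4

Codon 1 CGG (Arg): third position 4-fold.
Codon 2 GCU (Ala): third position 4-fold.
Codon 3 CAU (His): third position 2-fold.
Codon 4 UAC (Tyr): third position 2-fold.
Codon 5 UAU (Tyr): third position 2-fold.
Codon 6 UCG (Ser): third position 4-fold.
Codon 7 ACA (Thr): third position 4-fold.
Four-fold degenerate third positions: 4.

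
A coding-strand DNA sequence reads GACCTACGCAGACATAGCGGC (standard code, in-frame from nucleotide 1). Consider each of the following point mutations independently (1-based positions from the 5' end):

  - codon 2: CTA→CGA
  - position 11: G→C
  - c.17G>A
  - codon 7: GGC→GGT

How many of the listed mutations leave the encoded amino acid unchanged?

1

Codon 2: CTA (Leu) → CGA (Arg) — missense.
Codon 4: AGA (Arg) → ACA (Thr) — missense.
Codon 6: AGC (Ser) → AAC (Asn) — missense.
Codon 7: GGC (Gly) → GGT (Gly) — synonymous.
Synonymous: 1 of 4.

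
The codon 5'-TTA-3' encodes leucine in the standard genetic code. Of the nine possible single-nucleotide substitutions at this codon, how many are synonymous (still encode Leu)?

2

Position 1: CTA → 1 synonymous.
Position 2: none → 0 synonymous.
Position 3: TTG → 1 synonymous.
Total: 1 + 0 + 1 = 2.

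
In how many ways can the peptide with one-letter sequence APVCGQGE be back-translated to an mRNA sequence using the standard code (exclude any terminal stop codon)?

8192

Ala: 4 codons.
Pro: 4 codons.
Val: 4 codons.
Cys: 2 codons.
Gly: 4 codons.
Gln: 2 codons.
Gly: 4 codons.
Glu: 2 codons.
4 × 4 × 4 × 2 × 4 × 2 × 4 × 2 = 8192.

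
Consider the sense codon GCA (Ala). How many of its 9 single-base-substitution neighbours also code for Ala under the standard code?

Position 1: none → 0 synonymous.
Position 2: none → 0 synonymous.
Position 3: GCU, GCC, GCG → 3 synonymous.
Total: 0 + 0 + 3 = 3.

3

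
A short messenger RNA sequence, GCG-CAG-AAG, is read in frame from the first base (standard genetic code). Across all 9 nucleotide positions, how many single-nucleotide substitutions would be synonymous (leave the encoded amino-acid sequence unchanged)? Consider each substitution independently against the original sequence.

Codon 1 (GCG, Ala): 3 synonymous substitutions.
Codon 2 (CAG, Gln): 1 synonymous substitution.
Codon 3 (AAG, Lys): 1 synonymous substitution.
Total: 3 + 1 + 1 = 5.

5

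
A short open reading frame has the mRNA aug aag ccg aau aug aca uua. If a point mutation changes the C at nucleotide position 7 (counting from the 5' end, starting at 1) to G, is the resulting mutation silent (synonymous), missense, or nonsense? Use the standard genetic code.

missense

Position 7 falls in codon 3: CCG → Pro.
After the substitution the codon is GCG → Ala.
Pro ≠ Ala, so this is a missense mutation.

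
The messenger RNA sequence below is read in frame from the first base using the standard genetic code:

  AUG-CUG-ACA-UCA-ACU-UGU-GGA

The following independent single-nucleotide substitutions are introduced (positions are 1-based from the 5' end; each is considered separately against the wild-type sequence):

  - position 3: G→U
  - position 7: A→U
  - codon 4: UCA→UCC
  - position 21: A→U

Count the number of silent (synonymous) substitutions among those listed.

Codon 1: AUG (Met) → AUU (Ile) — missense.
Codon 3: ACA (Thr) → UCA (Ser) — missense.
Codon 4: UCA (Ser) → UCC (Ser) — synonymous.
Codon 7: GGA (Gly) → GGU (Gly) — synonymous.
Synonymous: 2 of 4.

2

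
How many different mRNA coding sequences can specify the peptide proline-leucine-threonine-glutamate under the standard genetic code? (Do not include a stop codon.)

192

Pro: 4 codons.
Leu: 6 codons.
Thr: 4 codons.
Glu: 2 codons.
4 × 6 × 4 × 2 = 192.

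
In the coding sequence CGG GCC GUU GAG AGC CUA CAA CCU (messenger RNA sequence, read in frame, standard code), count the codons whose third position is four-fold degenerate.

5

Codon 1 CGG (Arg): third position 4-fold.
Codon 2 GCC (Ala): third position 4-fold.
Codon 3 GUU (Val): third position 4-fold.
Codon 4 GAG (Glu): third position 2-fold.
Codon 5 AGC (Ser): third position 2-fold.
Codon 6 CUA (Leu): third position 4-fold.
Codon 7 CAA (Gln): third position 2-fold.
Codon 8 CCU (Pro): third position 4-fold.
Four-fold degenerate third positions: 5.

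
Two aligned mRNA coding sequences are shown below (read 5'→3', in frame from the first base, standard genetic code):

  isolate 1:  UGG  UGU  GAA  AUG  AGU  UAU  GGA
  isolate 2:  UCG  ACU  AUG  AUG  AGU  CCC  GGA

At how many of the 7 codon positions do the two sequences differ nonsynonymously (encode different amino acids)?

4

Codon 1: UGG Trp / UCG Ser — nonsynonymous.
Codon 2: UGU Cys / ACU Thr — nonsynonymous.
Codon 3: GAA Glu / AUG Met — nonsynonymous.
Codon 4: AUG Met / AUG Met — identical.
Codon 5: AGU Ser / AGU Ser — identical.
Codon 6: UAU Tyr / CCC Pro — nonsynonymous.
Codon 7: GGA Gly / GGA Gly — identical.
Nonsynonymous differences: 4.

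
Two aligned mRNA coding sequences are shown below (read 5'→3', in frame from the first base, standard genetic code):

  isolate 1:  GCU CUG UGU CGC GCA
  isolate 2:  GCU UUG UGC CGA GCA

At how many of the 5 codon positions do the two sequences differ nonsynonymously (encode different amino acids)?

0

Codon 1: GCU Ala / GCU Ala — identical.
Codon 2: CUG Leu / UUG Leu — synonymous.
Codon 3: UGU Cys / UGC Cys — synonymous.
Codon 4: CGC Arg / CGA Arg — synonymous.
Codon 5: GCA Ala / GCA Ala — identical.
Nonsynonymous differences: 0.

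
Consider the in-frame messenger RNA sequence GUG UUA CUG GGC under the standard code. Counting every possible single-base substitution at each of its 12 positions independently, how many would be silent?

Codon 1 (GUG, Val): 3 synonymous substitutions.
Codon 2 (UUA, Leu): 2 synonymous substitutions.
Codon 3 (CUG, Leu): 4 synonymous substitutions.
Codon 4 (GGC, Gly): 3 synonymous substitutions.
Total: 3 + 2 + 4 + 3 = 12.

12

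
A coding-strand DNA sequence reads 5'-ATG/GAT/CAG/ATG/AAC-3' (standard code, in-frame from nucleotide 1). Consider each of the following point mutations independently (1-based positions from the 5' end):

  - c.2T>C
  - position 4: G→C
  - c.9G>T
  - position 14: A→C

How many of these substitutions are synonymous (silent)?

0

Codon 1: ATG (Met) → ACG (Thr) — missense.
Codon 2: GAT (Asp) → CAT (His) — missense.
Codon 3: CAG (Gln) → CAT (His) — missense.
Codon 5: AAC (Asn) → ACC (Thr) — missense.
Synonymous: 0 of 4.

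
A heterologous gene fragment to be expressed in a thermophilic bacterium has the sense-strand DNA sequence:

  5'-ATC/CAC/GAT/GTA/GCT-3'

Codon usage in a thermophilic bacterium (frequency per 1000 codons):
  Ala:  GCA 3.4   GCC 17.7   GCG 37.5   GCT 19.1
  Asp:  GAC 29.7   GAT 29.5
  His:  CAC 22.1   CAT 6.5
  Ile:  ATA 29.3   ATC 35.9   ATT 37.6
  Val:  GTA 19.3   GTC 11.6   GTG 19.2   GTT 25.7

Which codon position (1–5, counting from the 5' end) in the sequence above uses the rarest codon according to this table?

5

Codon 1 ATC (Ile): 35.9 per 1000.
Codon 2 CAC (His): 22.1 per 1000.
Codon 3 GAT (Asp): 29.5 per 1000.
Codon 4 GTA (Val): 19.3 per 1000.
Codon 5 GCT (Ala): 19.1 per 1000.
Lowest frequency is 19.1 at codon 5.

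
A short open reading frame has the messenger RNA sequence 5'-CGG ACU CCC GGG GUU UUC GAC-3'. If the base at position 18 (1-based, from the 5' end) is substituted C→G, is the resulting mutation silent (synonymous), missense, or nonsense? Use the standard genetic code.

Position 18 falls in codon 6: UUC → Phe.
After the substitution the codon is UUG → Leu.
Phe ≠ Leu, so this is a missense mutation.

missense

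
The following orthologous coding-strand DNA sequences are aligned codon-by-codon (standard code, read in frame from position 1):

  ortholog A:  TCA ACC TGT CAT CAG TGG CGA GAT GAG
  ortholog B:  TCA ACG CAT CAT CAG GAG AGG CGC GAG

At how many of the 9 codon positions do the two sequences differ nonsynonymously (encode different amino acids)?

3

Codon 1: TCA Ser / TCA Ser — identical.
Codon 2: ACC Thr / ACG Thr — synonymous.
Codon 3: TGT Cys / CAT His — nonsynonymous.
Codon 4: CAT His / CAT His — identical.
Codon 5: CAG Gln / CAG Gln — identical.
Codon 6: TGG Trp / GAG Glu — nonsynonymous.
Codon 7: CGA Arg / AGG Arg — synonymous.
Codon 8: GAT Asp / CGC Arg — nonsynonymous.
Codon 9: GAG Glu / GAG Glu — identical.
Nonsynonymous differences: 3.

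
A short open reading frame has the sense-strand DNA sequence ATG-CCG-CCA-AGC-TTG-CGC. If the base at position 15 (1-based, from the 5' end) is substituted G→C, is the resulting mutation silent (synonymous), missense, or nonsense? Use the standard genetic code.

Position 15 falls in codon 5: TTG → Leu.
After the substitution the codon is TTC → Phe.
Leu ≠ Phe, so this is a missense mutation.

missense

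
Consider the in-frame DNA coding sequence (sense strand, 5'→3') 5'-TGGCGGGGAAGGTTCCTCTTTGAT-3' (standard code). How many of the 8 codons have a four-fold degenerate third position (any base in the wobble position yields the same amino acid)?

3

Codon 1 TGG (Trp): third position 1-fold.
Codon 2 CGG (Arg): third position 4-fold.
Codon 3 GGA (Gly): third position 4-fold.
Codon 4 AGG (Arg): third position 2-fold.
Codon 5 TTC (Phe): third position 2-fold.
Codon 6 CTC (Leu): third position 4-fold.
Codon 7 TTT (Phe): third position 2-fold.
Codon 8 GAT (Asp): third position 2-fold.
Four-fold degenerate third positions: 3.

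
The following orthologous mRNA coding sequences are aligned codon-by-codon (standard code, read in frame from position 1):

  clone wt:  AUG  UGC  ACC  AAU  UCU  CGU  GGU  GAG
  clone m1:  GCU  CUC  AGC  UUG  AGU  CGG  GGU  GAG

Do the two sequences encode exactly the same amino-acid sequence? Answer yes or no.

Codon 1: AUG Met / GCU Ala — nonsynonymous.
Codon 2: UGC Cys / CUC Leu — nonsynonymous.
Codon 3: ACC Thr / AGC Ser — nonsynonymous.
Codon 4: AAU Asn / UUG Leu — nonsynonymous.
Codon 5: UCU Ser / AGU Ser — synonymous.
Codon 6: CGU Arg / CGG Arg — synonymous.
Codon 7: GGU Gly / GGU Gly — identical.
Codon 8: GAG Glu / GAG Glu — identical.
Nonsynonymous differences: 4 → different protein.

no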